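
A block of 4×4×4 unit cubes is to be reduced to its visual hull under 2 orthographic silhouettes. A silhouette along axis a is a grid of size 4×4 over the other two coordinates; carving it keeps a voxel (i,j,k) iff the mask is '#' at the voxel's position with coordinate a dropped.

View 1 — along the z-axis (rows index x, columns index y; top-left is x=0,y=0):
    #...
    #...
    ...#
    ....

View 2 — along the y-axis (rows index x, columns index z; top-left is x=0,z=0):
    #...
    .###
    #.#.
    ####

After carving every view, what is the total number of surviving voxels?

start: 4×4×4 = 64 voxels
  1. axis=2 (XY plane), |mask|=3  ⇒  voxels=12
  2. axis=1 (XZ plane), |mask|=10  ⇒  voxels=6

|visual hull| = 6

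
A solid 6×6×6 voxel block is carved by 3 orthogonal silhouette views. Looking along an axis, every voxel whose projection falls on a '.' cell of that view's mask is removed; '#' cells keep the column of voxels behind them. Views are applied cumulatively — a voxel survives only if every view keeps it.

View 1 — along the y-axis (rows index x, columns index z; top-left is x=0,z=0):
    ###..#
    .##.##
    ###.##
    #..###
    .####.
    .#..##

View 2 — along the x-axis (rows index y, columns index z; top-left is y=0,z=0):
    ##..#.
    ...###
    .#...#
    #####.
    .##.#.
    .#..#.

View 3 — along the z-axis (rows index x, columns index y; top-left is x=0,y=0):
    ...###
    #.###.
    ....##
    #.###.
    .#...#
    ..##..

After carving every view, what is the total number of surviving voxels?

voxel count = 36

start: 6×6×6 = 216 voxels
  1. axis=1 (XZ plane), |mask|=24  ⇒  voxels=144
  2. axis=0 (YZ plane), |mask|=18  ⇒  voxels=78
  3. axis=2 (XY plane), |mask|=17  ⇒  voxels=36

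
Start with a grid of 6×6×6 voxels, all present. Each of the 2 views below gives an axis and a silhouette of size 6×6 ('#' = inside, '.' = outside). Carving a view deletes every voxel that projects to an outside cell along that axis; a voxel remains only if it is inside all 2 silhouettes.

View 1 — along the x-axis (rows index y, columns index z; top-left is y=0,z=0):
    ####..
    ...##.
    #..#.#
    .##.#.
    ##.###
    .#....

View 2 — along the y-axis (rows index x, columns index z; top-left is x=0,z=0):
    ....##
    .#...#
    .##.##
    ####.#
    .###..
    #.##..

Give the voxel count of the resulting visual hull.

voxel count = 56

initial block: 6^3 = 216
step 1: project along x, AND mask (18/36) → |grid| = 108
step 2: project along y, AND mask (19/36) → |grid| = 56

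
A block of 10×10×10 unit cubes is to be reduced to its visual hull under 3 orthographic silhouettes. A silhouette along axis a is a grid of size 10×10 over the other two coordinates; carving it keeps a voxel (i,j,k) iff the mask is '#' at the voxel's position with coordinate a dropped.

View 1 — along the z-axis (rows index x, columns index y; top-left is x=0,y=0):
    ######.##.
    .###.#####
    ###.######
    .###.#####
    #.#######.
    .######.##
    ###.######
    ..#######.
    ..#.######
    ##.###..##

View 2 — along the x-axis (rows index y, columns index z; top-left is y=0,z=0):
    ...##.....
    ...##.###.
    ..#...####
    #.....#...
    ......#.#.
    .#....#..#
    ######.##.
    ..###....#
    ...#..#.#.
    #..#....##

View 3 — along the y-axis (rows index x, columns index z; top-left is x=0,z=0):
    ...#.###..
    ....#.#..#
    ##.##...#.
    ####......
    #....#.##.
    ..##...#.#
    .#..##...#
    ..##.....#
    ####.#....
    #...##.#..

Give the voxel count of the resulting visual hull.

remaining voxels: 115

before carving: 1000 voxels (10×10×10)
[1] z-view keeps 79 columns → grid now 790
[2] x-view keeps 38 columns → grid now 304
[3] y-view keeps 40 columns → grid now 115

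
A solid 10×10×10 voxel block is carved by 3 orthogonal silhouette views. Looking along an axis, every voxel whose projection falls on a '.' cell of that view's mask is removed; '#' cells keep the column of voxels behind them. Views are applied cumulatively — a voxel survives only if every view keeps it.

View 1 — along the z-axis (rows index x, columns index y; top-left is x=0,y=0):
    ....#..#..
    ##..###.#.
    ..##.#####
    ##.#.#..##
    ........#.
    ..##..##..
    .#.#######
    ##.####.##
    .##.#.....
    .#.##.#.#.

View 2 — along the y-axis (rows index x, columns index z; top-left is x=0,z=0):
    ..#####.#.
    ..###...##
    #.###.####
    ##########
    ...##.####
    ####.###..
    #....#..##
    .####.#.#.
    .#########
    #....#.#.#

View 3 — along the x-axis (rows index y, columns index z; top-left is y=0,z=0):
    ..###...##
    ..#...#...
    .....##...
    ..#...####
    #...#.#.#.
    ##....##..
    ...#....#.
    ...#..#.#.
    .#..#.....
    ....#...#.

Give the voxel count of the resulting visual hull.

full grid |V| = 1000
carve view 1 (along z, XY-mask fill 50/100): 500 voxels remain
carve view 2 (along y, XZ-mask fill 65/100): 319 voxels remain
carve view 3 (along x, YZ-mask fill 31/100): 101 voxels remain

|visual hull| = 101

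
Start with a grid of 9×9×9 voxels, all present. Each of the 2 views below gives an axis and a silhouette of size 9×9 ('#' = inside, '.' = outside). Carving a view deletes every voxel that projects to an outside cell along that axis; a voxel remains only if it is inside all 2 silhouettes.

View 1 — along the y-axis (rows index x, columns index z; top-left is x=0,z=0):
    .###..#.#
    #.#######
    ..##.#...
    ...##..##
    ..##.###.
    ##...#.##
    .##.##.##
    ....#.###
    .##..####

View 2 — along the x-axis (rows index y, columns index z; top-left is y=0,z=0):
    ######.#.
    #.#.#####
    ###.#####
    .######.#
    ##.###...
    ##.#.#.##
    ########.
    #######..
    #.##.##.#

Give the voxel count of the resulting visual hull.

|visual hull| = 303

full grid |V| = 729
after view 1 [y-axis, 46 of 81 cells solid] → remaining = 414
after view 2 [x-axis, 61 of 81 cells solid] → remaining = 303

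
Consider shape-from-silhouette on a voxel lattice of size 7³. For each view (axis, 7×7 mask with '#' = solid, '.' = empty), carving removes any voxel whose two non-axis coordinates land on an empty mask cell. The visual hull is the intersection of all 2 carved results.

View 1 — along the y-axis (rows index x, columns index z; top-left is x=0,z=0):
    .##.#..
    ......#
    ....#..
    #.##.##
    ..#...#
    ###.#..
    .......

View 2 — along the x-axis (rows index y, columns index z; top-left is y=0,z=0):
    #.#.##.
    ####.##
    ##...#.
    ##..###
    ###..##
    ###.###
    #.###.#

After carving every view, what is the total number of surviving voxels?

full grid |V| = 343
after view 1 [y-axis, 16 of 49 cells solid] → remaining = 112
after view 2 [x-axis, 34 of 49 cells solid] → remaining = 79

|visual hull| = 79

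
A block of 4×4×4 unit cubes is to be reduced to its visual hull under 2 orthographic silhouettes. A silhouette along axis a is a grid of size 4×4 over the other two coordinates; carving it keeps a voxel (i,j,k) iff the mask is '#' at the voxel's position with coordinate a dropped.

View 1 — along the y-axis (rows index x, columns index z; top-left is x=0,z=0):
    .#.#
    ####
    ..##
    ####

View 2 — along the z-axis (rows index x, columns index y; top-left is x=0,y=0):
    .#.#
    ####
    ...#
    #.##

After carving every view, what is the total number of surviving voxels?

initial block: 4^3 = 64
after view 1 [y-axis, 12 of 16 cells solid] → remaining = 48
after view 2 [z-axis, 10 of 16 cells solid] → remaining = 34

remaining voxels: 34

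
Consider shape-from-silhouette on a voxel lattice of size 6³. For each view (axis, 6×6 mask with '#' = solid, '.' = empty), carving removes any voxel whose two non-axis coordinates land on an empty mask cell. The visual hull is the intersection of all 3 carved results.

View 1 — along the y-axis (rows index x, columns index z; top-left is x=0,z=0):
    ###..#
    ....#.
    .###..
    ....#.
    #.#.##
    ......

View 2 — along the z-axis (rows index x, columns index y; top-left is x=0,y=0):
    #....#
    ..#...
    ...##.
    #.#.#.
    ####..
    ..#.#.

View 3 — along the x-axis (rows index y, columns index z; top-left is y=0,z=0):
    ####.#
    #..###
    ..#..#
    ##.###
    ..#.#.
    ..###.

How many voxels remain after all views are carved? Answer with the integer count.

remaining voxels: 20

full grid |V| = 216
carve view 1 (along y, XZ-mask fill 13/36): 78 voxels remain
carve view 2 (along z, XY-mask fill 14/36): 34 voxels remain
carve view 3 (along x, YZ-mask fill 21/36): 20 voxels remain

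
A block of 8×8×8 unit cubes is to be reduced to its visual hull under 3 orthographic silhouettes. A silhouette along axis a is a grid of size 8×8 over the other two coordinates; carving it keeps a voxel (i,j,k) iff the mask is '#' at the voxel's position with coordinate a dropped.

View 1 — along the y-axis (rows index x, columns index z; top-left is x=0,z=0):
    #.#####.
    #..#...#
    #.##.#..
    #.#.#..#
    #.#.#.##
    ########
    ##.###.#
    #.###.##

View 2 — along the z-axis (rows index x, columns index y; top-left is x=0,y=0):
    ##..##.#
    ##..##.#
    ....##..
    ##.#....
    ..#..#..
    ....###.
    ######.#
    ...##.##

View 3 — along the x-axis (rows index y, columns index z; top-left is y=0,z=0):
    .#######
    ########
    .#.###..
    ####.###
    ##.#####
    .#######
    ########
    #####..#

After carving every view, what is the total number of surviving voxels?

|visual hull| = 138

initial block: 8^3 = 512
carve view 1 (along y, XZ-mask fill 42/64): 336 voxels remain
carve view 2 (along z, XY-mask fill 31/64): 165 voxels remain
carve view 3 (along x, YZ-mask fill 54/64): 138 voxels remain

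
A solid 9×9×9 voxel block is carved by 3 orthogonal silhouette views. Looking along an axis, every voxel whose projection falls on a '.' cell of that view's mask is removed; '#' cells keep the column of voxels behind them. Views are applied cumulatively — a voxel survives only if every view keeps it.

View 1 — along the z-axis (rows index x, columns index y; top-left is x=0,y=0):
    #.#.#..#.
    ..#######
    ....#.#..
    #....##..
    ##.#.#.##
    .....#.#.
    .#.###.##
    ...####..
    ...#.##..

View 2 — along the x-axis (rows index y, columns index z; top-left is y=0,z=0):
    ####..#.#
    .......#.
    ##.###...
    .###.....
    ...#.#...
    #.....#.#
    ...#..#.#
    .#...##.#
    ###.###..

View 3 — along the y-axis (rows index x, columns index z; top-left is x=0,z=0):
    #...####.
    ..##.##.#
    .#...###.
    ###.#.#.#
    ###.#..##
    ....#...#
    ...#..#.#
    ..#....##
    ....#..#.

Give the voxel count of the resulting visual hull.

start: 9×9×9 = 729 voxels
step 1: project along z, AND mask (37/81) → |grid| = 333
step 2: project along x, AND mask (33/81) → |grid| = 129
step 3: project along y, AND mask (36/81) → |grid| = 64

remaining voxels: 64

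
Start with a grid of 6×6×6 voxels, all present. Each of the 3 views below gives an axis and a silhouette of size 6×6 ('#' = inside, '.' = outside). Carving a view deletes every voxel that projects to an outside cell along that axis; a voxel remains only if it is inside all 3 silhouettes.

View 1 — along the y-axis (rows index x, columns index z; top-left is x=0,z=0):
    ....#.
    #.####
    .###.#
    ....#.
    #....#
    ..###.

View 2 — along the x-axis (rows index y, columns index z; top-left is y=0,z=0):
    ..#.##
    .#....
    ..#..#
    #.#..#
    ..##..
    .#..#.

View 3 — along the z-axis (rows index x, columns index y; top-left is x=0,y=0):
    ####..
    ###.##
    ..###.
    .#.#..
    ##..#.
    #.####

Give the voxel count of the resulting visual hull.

start: 6×6×6 = 216 voxels
step 1: project along y, AND mask (16/36) → |grid| = 96
step 2: project along x, AND mask (13/36) → |grid| = 36
step 3: project along z, AND mask (22/36) → |grid| = 23

23 voxels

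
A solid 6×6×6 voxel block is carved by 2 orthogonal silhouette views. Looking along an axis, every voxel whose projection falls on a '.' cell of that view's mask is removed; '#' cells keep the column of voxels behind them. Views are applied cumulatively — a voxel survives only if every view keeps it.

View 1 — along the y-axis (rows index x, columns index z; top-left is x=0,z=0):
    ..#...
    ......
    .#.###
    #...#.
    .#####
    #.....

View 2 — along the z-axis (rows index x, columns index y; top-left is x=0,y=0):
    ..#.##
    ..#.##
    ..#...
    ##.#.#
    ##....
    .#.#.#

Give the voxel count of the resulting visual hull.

remaining voxels: 28

initial block: 6^3 = 216
carve view 1 (along y, XZ-mask fill 13/36): 78 voxels remain
carve view 2 (along z, XY-mask fill 16/36): 28 voxels remain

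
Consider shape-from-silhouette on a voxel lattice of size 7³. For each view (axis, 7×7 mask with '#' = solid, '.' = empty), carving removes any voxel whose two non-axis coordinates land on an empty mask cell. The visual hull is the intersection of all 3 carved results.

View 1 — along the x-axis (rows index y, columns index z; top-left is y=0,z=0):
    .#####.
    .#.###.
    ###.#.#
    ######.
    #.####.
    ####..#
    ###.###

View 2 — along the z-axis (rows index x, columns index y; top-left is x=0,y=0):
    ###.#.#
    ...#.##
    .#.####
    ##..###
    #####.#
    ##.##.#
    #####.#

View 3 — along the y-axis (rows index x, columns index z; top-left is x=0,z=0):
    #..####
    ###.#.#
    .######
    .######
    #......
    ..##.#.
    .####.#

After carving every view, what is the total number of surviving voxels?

remaining voxels: 113

start: 7×7×7 = 343 voxels
carve view 1 (along x, YZ-mask fill 36/49): 252 voxels remain
carve view 2 (along z, XY-mask fill 35/49): 181 voxels remain
carve view 3 (along y, XZ-mask fill 31/49): 113 voxels remain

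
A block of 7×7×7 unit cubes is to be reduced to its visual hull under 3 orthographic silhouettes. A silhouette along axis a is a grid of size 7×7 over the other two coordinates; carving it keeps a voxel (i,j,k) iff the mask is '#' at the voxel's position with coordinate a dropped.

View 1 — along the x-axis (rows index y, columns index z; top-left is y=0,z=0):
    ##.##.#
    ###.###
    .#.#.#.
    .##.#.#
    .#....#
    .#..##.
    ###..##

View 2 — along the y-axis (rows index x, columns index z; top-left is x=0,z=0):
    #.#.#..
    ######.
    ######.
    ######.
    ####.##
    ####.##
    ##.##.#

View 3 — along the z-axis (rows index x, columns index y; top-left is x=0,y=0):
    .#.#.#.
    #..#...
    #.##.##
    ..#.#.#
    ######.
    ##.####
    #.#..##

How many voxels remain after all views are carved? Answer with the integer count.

full grid |V| = 343
  1. axis=0 (YZ plane), |mask|=28  ⇒  voxels=196
  2. axis=1 (XZ plane), |mask|=38  ⇒  voxels=148
  3. axis=2 (XY plane), |mask|=29  ⇒  voxels=90

remaining voxels: 90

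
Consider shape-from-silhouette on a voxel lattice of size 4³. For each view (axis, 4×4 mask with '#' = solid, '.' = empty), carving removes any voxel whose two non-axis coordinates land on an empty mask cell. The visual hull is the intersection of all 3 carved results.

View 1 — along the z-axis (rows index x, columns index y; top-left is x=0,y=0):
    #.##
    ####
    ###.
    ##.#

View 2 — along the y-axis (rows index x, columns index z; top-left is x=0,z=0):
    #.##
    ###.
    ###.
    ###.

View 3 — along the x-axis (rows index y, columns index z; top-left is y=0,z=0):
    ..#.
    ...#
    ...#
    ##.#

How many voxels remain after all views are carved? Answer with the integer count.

remaining voxels: 11

start: 4×4×4 = 64 voxels
  1. axis=2 (XY plane), |mask|=13  ⇒  voxels=52
  2. axis=1 (XZ plane), |mask|=12  ⇒  voxels=39
  3. axis=0 (YZ plane), |mask|=6  ⇒  voxels=11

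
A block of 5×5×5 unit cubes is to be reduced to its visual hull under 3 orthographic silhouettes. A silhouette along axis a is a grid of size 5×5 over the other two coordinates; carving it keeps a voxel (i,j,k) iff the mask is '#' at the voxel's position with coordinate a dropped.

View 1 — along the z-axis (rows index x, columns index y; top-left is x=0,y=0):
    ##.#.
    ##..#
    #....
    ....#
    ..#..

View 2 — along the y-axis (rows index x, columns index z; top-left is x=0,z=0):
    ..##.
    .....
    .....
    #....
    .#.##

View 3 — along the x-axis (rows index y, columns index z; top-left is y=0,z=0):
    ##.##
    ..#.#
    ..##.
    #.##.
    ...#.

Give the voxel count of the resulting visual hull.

before carving: 125 voxels (5×5×5)
carve view 1 (along z, XY-mask fill 9/25): 45 voxels remain
carve view 2 (along y, XZ-mask fill 6/25): 10 voxels remain
carve view 3 (along x, YZ-mask fill 12/25): 5 voxels remain

remaining voxels: 5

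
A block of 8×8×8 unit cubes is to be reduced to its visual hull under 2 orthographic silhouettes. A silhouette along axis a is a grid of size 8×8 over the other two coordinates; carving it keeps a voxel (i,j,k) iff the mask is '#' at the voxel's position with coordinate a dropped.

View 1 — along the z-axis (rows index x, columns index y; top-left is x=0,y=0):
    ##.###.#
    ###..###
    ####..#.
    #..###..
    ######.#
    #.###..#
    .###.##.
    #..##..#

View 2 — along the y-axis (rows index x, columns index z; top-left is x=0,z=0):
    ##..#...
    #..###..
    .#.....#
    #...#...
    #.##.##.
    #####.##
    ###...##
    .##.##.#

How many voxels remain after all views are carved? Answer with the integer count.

initial block: 8^3 = 512
[1] z-view keeps 42 columns → grid now 336
[2] y-view keeps 33 columns → grid now 175

175 voxels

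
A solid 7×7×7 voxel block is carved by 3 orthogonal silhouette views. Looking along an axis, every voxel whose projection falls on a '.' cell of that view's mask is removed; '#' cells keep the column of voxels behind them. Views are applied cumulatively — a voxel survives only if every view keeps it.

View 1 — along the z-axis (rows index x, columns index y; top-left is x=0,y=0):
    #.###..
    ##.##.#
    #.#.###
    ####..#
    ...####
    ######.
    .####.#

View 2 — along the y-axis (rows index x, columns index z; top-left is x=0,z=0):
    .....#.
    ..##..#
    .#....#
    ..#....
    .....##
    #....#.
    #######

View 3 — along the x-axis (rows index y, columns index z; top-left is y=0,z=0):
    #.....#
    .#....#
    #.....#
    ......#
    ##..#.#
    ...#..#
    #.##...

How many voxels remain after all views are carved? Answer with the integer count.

initial block: 7^3 = 343
carve view 1 (along z, XY-mask fill 34/49): 238 voxels remain
carve view 2 (along y, XZ-mask fill 18/49): 89 voxels remain
carve view 3 (along x, YZ-mask fill 16/49): 30 voxels remain

remaining voxels: 30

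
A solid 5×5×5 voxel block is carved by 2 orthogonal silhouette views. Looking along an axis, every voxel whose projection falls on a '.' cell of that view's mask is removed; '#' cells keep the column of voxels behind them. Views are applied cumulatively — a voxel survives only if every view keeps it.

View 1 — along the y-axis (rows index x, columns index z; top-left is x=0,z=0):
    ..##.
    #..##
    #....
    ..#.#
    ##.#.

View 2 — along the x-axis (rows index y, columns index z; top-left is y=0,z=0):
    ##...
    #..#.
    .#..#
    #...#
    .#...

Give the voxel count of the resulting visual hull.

voxel count = 19

start: 5×5×5 = 125 voxels
  1. axis=1 (XZ plane), |mask|=11  ⇒  voxels=55
  2. axis=0 (YZ plane), |mask|=9  ⇒  voxels=19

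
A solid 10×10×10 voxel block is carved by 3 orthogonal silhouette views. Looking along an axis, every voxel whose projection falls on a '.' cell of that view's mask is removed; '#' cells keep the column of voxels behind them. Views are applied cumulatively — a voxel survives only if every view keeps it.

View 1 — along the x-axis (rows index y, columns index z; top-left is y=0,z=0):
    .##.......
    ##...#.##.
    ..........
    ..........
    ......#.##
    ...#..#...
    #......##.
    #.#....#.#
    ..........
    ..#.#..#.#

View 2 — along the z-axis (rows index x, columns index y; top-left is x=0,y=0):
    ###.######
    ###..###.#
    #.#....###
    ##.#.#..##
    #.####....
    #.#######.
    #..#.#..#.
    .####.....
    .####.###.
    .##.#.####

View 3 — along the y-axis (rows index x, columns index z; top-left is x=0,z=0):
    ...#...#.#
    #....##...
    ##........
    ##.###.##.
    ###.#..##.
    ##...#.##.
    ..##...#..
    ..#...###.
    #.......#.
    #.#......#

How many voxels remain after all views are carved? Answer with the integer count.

initial block: 10^3 = 1000
carve view 1 (along x, YZ-mask fill 23/100): 230 voxels remain
carve view 2 (along z, XY-mask fill 62/100): 133 voxels remain
carve view 3 (along y, XZ-mask fill 38/100): 54 voxels remain

remaining voxels: 54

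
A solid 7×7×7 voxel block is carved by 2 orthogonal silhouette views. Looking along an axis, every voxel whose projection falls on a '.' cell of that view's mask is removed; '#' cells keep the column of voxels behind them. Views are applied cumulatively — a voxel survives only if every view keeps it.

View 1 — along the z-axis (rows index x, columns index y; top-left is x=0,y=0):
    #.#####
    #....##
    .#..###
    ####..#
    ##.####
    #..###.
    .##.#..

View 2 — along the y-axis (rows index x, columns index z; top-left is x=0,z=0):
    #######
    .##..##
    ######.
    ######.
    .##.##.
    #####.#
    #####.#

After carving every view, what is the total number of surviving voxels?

voxel count = 174

full grid |V| = 343
step 1: project along z, AND mask (31/49) → |grid| = 217
step 2: project along y, AND mask (39/49) → |grid| = 174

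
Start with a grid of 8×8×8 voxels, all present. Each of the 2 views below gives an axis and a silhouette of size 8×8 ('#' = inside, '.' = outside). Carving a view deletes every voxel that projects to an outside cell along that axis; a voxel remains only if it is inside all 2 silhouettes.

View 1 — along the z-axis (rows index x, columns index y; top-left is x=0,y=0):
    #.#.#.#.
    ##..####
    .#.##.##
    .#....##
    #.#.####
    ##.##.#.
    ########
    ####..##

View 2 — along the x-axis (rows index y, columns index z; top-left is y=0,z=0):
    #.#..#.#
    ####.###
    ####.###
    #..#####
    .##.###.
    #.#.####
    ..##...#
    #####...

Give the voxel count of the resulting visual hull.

start: 8×8×8 = 512 voxels
[1] z-view keeps 43 columns → grid now 344
[2] x-view keeps 43 columns → grid now 220

220 voxels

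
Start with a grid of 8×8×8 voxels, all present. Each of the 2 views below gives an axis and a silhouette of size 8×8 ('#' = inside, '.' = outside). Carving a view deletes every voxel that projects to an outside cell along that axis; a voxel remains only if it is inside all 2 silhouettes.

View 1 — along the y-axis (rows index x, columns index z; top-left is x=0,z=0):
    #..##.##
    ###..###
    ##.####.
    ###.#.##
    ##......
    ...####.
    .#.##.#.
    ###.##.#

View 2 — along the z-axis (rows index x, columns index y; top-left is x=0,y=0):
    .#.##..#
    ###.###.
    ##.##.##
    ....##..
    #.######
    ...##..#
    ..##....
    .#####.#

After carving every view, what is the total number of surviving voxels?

174 voxels

start: 8×8×8 = 512 voxels
V1 y: intersect with XZ mask (39 set) -- 312 left
V2 z: intersect with XY mask (36 set) -- 174 left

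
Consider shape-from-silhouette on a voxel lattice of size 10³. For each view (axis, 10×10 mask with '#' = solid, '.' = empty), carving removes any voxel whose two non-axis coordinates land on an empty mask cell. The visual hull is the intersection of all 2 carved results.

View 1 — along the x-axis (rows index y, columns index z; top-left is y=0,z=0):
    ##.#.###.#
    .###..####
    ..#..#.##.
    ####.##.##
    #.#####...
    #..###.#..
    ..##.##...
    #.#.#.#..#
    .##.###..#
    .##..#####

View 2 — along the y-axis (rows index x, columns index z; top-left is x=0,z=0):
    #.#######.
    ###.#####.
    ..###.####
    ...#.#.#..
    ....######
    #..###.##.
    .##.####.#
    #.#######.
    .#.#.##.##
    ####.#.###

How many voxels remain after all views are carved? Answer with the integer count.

398 voxels

before carving: 1000 voxels (10×10×10)
  1. axis=0 (YZ plane), |mask|=59  ⇒  voxels=590
  2. axis=1 (XZ plane), |mask|=67  ⇒  voxels=398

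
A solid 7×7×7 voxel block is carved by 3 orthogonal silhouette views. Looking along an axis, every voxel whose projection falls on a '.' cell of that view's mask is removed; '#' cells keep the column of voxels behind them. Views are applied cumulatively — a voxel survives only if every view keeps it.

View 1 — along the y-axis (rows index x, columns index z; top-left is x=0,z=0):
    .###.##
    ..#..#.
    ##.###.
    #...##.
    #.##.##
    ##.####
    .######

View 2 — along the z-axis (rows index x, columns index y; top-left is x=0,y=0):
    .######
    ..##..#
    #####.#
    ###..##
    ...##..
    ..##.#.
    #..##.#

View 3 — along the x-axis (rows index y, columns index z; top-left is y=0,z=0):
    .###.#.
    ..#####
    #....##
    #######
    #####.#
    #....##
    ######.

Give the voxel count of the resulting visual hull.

remaining voxels: 99

start: 7×7×7 = 343 voxels
step 1: project along y, AND mask (32/49) → |grid| = 224
step 2: project along z, AND mask (29/49) → |grid| = 133
step 3: project along x, AND mask (34/49) → |grid| = 99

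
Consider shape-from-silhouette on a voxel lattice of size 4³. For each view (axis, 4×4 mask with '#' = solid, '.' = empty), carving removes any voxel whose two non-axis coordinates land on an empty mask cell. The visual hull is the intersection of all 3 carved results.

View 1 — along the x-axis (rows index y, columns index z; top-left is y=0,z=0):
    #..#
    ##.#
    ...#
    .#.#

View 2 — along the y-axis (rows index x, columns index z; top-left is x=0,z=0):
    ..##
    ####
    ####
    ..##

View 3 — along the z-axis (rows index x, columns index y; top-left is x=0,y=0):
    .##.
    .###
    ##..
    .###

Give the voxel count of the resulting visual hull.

before carving: 64 voxels (4×4×4)
[1] x-view keeps 8 columns → grid now 32
[2] y-view keeps 12 columns → grid now 24
[3] z-view keeps 10 columns → grid now 16

voxel count = 16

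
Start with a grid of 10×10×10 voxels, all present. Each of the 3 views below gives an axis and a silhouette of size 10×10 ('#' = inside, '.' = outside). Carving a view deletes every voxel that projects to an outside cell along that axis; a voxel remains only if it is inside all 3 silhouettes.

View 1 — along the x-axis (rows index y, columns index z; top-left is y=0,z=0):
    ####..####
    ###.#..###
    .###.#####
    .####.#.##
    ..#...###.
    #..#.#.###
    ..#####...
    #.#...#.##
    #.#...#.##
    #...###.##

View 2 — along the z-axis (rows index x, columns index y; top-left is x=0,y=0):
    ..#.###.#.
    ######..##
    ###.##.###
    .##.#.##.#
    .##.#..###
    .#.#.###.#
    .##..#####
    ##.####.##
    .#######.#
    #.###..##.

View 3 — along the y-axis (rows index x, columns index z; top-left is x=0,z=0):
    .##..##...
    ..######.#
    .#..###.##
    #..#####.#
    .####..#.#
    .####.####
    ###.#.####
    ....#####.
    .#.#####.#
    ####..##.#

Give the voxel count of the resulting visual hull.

initial block: 10^3 = 1000
V1 x: intersect with YZ mask (61 set) -- 610 left
V2 z: intersect with XY mask (68 set) -- 409 left
V3 y: intersect with XZ mask (65 set) -- 264 left

remaining voxels: 264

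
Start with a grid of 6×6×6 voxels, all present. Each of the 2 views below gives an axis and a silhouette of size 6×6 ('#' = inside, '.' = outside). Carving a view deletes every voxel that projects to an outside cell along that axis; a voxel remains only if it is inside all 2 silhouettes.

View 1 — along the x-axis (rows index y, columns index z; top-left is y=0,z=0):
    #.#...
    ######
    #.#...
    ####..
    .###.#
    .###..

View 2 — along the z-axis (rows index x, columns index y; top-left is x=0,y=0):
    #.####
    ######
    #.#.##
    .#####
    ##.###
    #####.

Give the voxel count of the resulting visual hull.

103 voxels

initial block: 6^3 = 216
step 1: project along x, AND mask (21/36) → |grid| = 126
step 2: project along z, AND mask (30/36) → |grid| = 103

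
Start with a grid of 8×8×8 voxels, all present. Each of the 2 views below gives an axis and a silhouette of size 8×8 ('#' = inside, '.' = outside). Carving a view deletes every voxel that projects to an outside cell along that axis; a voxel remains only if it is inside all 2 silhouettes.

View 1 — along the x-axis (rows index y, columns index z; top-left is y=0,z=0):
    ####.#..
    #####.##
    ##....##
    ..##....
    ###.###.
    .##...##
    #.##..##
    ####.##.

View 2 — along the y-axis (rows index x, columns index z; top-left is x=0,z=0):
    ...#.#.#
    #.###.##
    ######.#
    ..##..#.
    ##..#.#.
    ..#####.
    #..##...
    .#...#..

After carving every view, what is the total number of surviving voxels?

|visual hull| = 158

start: 8×8×8 = 512 voxels
carve view 1 (along x, YZ-mask fill 39/64): 312 voxels remain
carve view 2 (along y, XZ-mask fill 33/64): 158 voxels remain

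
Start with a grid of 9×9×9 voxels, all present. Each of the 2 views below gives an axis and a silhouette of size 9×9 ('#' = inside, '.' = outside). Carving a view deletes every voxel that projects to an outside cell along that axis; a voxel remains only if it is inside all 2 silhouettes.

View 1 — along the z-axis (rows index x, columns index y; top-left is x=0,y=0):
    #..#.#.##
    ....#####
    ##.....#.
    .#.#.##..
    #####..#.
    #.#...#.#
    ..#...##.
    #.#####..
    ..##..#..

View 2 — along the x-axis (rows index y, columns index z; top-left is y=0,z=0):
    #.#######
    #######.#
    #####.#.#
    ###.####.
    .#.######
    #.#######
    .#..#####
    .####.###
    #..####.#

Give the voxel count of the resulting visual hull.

initial block: 9^3 = 729
step 1: project along z, AND mask (39/81) → |grid| = 351
step 2: project along x, AND mask (64/81) → |grid| = 276

remaining voxels: 276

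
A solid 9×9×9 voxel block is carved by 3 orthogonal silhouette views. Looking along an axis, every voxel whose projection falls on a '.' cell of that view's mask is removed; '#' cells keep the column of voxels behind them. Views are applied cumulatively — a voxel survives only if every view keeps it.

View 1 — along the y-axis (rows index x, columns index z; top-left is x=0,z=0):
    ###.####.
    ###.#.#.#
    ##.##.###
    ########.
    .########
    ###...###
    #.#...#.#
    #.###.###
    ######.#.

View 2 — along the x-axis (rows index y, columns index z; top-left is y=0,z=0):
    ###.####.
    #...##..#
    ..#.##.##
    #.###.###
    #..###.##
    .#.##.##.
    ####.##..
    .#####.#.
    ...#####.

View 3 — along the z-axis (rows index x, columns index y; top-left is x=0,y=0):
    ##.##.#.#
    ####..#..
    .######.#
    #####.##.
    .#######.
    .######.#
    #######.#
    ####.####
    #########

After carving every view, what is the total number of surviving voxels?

start: 9×9×9 = 729 voxels
  1. axis=1 (XZ plane), |mask|=60  ⇒  voxels=540
  2. axis=0 (YZ plane), |mask|=51  ⇒  voxels=335
  3. axis=2 (XY plane), |mask|=64  ⇒  voxels=267

|visual hull| = 267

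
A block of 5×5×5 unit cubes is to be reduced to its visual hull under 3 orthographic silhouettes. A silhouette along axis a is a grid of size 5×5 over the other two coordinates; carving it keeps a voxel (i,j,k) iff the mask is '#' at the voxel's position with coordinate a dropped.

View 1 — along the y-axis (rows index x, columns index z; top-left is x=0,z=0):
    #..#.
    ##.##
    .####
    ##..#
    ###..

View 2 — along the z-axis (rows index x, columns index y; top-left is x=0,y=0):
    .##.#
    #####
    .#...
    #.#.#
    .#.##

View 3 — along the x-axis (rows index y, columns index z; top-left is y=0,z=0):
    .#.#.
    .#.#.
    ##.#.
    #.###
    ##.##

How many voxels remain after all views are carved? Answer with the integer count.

remaining voxels: 32

full grid |V| = 125
carve view 1 (along y, XZ-mask fill 16/25): 80 voxels remain
carve view 2 (along z, XY-mask fill 15/25): 48 voxels remain
carve view 3 (along x, YZ-mask fill 15/25): 32 voxels remain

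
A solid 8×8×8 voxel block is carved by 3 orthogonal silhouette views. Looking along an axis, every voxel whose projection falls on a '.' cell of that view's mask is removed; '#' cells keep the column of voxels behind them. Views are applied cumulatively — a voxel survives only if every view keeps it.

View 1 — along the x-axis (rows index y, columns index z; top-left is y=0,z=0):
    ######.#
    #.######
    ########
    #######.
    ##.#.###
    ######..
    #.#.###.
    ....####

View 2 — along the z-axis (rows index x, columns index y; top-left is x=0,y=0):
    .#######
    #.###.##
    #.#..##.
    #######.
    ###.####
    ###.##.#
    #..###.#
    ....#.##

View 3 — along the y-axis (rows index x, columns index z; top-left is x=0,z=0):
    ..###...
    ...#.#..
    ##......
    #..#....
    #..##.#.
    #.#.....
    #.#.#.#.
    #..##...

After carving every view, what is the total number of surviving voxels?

voxel count = 96

full grid |V| = 512
step 1: project along x, AND mask (50/64) → |grid| = 400
step 2: project along z, AND mask (45/64) → |grid| = 278
step 3: project along y, AND mask (22/64) → |grid| = 96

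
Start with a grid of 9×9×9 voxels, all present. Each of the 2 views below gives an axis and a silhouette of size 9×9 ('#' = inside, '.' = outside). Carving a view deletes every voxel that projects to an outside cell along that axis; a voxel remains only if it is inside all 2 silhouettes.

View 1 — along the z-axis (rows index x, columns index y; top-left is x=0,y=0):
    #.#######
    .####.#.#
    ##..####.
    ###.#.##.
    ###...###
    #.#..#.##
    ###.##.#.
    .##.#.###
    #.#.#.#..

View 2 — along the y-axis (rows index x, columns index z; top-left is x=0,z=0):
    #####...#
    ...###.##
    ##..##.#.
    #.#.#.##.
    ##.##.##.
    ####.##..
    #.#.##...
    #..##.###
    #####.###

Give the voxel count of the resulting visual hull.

voxel count = 296

initial block: 9^3 = 729
after view 1 [z-axis, 53 of 81 cells solid] → remaining = 477
after view 2 [y-axis, 51 of 81 cells solid] → remaining = 296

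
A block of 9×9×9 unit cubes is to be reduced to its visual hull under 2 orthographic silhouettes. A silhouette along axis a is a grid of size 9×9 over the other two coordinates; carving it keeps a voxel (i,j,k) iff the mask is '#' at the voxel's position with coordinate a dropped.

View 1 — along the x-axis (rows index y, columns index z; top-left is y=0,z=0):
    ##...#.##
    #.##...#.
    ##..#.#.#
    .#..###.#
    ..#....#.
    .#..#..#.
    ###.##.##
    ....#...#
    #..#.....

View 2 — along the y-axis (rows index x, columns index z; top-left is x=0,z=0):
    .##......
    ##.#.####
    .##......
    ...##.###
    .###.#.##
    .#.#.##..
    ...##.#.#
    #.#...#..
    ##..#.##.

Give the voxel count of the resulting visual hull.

initial block: 9^3 = 729
after view 1 [x-axis, 35 of 81 cells solid] → remaining = 315
after view 2 [y-axis, 38 of 81 cells solid] → remaining = 143

143 voxels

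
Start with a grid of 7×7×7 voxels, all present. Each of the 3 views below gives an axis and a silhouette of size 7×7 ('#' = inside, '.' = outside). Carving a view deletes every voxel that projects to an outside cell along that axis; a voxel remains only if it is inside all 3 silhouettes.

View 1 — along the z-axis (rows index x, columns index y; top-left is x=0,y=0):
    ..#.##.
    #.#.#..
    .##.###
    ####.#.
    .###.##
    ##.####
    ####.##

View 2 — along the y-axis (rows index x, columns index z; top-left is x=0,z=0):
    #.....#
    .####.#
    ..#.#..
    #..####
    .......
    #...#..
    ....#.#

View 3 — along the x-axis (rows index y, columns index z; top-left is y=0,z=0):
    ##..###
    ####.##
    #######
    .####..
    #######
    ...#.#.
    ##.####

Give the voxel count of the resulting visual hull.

|visual hull| = 56

before carving: 343 voxels (7×7×7)
[1] z-view keeps 33 columns → grid now 231
[2] y-view keeps 18 columns → grid now 80
[3] x-view keeps 37 columns → grid now 56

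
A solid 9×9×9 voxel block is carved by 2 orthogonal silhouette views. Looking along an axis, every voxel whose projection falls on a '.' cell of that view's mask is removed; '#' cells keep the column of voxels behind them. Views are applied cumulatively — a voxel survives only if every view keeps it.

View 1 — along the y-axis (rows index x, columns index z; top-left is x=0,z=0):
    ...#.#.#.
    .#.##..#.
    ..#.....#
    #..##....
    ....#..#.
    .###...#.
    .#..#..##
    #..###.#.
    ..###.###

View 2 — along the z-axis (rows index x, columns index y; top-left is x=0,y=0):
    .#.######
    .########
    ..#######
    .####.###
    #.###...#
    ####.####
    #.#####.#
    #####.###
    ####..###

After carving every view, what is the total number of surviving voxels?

initial block: 9^3 = 729
  1. axis=1 (XZ plane), |mask|=33  ⇒  voxels=297
  2. axis=2 (XY plane), |mask|=64  ⇒  voxels=240

240 voxels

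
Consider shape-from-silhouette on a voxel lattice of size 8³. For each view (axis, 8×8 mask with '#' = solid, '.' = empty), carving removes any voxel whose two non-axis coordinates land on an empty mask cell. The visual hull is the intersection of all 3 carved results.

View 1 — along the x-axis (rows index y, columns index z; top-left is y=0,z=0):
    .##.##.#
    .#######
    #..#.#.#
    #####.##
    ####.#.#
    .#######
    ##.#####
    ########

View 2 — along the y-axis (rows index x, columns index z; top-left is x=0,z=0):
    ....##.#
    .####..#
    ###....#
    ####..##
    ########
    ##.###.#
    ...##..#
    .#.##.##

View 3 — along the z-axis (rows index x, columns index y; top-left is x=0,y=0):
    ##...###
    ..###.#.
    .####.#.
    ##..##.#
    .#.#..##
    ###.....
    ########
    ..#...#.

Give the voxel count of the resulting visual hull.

full grid |V| = 512
[1] x-view keeps 51 columns → grid now 408
[2] y-view keeps 40 columns → grid now 264
[3] z-view keeps 36 columns → grid now 140

voxel count = 140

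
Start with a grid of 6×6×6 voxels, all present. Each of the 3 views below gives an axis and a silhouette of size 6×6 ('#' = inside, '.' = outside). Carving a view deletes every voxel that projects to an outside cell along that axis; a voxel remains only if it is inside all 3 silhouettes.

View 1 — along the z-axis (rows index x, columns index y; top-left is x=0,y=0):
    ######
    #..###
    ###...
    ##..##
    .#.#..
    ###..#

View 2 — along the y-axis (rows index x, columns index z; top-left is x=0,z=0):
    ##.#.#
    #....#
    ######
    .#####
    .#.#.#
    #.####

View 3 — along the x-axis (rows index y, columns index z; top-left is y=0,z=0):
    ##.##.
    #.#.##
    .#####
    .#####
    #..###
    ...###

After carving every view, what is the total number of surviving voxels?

remaining voxels: 64

initial block: 6^3 = 216
step 1: project along z, AND mask (23/36) → |grid| = 138
step 2: project along y, AND mask (25/36) → |grid| = 96
step 3: project along x, AND mask (25/36) → |grid| = 64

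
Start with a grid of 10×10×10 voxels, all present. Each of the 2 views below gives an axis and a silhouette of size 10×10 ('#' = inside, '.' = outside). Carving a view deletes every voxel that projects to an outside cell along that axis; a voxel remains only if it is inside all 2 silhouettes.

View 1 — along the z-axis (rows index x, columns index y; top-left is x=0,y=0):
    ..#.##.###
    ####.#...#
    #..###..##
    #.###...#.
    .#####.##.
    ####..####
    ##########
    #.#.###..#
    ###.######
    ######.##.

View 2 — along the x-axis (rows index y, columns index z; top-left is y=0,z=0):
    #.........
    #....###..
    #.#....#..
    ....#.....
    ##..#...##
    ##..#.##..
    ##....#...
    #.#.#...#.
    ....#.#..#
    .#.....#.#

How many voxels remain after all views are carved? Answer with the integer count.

initial block: 10^3 = 1000
V1 z: intersect with XY mask (71 set) -- 710 left
V2 x: intersect with YZ mask (32 set) -- 227 left

227 voxels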